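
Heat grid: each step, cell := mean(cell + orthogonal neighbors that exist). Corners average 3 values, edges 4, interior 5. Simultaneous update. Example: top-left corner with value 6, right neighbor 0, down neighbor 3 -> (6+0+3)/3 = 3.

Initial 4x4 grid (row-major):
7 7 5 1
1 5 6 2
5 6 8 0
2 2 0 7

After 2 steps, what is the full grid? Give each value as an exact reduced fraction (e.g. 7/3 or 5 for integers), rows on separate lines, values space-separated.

Answer: 31/6 83/16 1117/240 29/9
9/2 259/50 106/25 431/120
81/20 101/25 229/50 77/24
3 299/80 157/48 65/18

Derivation:
After step 1:
  5 6 19/4 8/3
  9/2 5 26/5 9/4
  7/2 26/5 4 17/4
  3 5/2 17/4 7/3
After step 2:
  31/6 83/16 1117/240 29/9
  9/2 259/50 106/25 431/120
  81/20 101/25 229/50 77/24
  3 299/80 157/48 65/18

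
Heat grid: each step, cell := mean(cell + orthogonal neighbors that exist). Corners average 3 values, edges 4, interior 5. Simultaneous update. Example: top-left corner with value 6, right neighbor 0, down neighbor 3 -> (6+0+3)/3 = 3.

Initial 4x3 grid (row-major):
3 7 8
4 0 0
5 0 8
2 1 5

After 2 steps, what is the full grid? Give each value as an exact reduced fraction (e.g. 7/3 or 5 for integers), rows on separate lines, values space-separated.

After step 1:
  14/3 9/2 5
  3 11/5 4
  11/4 14/5 13/4
  8/3 2 14/3
After step 2:
  73/18 491/120 9/2
  757/240 33/10 289/80
  673/240 13/5 883/240
  89/36 91/30 119/36

Answer: 73/18 491/120 9/2
757/240 33/10 289/80
673/240 13/5 883/240
89/36 91/30 119/36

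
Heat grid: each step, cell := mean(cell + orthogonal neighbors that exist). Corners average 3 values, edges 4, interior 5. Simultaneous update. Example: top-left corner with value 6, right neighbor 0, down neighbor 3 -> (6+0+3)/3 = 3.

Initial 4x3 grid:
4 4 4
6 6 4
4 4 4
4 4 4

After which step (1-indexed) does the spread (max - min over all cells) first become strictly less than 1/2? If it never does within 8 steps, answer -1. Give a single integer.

Step 1: max=5, min=4, spread=1
Step 2: max=569/120, min=4, spread=89/120
Step 3: max=628/135, min=493/120, spread=587/1080
Step 4: max=299017/64800, min=4993/1200, spread=5879/12960
  -> spread < 1/2 first at step 4
Step 5: max=17749553/3888000, min=14224/3375, spread=272701/777600
Step 6: max=1057575967/233280000, min=27529247/6480000, spread=2660923/9331200
Step 7: max=63045729053/13996800000, min=184814797/43200000, spread=126629393/559872000
Step 8: max=3764847199927/839808000000, min=100302183307/23328000000, spread=1231748807/6718464000

Answer: 4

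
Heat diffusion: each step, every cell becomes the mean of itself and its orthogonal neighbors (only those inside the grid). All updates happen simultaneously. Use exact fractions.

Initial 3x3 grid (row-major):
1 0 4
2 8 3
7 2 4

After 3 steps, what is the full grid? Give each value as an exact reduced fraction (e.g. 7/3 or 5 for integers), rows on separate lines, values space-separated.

Answer: 401/144 9293/2880 82/27
5249/1440 1327/400 10943/2880
1619/432 12013/2880 34/9

Derivation:
After step 1:
  1 13/4 7/3
  9/2 3 19/4
  11/3 21/4 3
After step 2:
  35/12 115/48 31/9
  73/24 83/20 157/48
  161/36 179/48 13/3
After step 3:
  401/144 9293/2880 82/27
  5249/1440 1327/400 10943/2880
  1619/432 12013/2880 34/9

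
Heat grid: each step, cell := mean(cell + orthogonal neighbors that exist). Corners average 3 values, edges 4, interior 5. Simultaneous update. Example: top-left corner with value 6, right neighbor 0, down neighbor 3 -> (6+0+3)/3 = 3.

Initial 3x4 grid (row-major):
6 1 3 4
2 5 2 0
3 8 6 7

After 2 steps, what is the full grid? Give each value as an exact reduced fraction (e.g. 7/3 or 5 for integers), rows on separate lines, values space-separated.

After step 1:
  3 15/4 5/2 7/3
  4 18/5 16/5 13/4
  13/3 11/2 23/4 13/3
After step 2:
  43/12 257/80 707/240 97/36
  56/15 401/100 183/50 787/240
  83/18 1151/240 1127/240 40/9

Answer: 43/12 257/80 707/240 97/36
56/15 401/100 183/50 787/240
83/18 1151/240 1127/240 40/9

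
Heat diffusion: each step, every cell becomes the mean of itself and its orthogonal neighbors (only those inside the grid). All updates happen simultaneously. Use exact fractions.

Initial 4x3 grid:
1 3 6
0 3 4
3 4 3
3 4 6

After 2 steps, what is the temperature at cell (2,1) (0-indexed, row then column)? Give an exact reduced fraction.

Step 1: cell (2,1) = 17/5
Step 2: cell (2,1) = 86/25
Full grid after step 2:
  19/9 703/240 139/36
  503/240 76/25 923/240
  659/240 86/25 959/240
  121/36 919/240 77/18

Answer: 86/25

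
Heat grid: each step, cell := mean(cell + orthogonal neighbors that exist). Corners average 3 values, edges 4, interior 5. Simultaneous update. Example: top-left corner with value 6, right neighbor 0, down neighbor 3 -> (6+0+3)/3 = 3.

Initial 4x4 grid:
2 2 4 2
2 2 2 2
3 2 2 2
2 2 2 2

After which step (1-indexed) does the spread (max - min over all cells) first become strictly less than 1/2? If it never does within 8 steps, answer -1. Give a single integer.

Answer: 3

Derivation:
Step 1: max=8/3, min=2, spread=2/3
Step 2: max=151/60, min=2, spread=31/60
Step 3: max=1291/540, min=2, spread=211/540
  -> spread < 1/2 first at step 3
Step 4: max=125779/54000, min=154/75, spread=14899/54000
Step 5: max=1114909/486000, min=2329/1125, spread=108781/486000
Step 6: max=110253031/48600000, min=125971/60000, spread=8216521/48600000
Step 7: max=984150361/437400000, min=856103/405000, spread=59559121/437400000
Step 8: max=97947178939/43740000000, min=1034959357/486000000, spread=4800836809/43740000000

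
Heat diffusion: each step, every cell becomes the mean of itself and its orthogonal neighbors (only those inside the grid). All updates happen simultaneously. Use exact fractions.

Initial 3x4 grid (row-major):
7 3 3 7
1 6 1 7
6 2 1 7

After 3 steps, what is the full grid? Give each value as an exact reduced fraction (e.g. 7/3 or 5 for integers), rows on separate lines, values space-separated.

Answer: 8401/2160 29557/7200 29677/7200 10231/2160
7153/1800 21301/6000 24751/6000 32107/7200
1261/360 4397/1200 2221/600 197/45

Derivation:
After step 1:
  11/3 19/4 7/2 17/3
  5 13/5 18/5 11/2
  3 15/4 11/4 5
After step 2:
  161/36 871/240 1051/240 44/9
  107/30 197/50 359/100 593/120
  47/12 121/40 151/40 53/12
After step 3:
  8401/2160 29557/7200 29677/7200 10231/2160
  7153/1800 21301/6000 24751/6000 32107/7200
  1261/360 4397/1200 2221/600 197/45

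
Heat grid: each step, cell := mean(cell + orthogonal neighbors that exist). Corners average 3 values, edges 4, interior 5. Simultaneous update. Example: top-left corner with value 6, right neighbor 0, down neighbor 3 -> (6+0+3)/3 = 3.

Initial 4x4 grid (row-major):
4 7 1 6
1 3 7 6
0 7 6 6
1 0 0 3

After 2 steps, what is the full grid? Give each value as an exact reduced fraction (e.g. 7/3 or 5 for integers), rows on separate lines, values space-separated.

After step 1:
  4 15/4 21/4 13/3
  2 5 23/5 25/4
  9/4 16/5 26/5 21/4
  1/3 2 9/4 3
After step 2:
  13/4 9/2 269/60 95/18
  53/16 371/100 263/50 613/120
  467/240 353/100 41/10 197/40
  55/36 467/240 249/80 7/2

Answer: 13/4 9/2 269/60 95/18
53/16 371/100 263/50 613/120
467/240 353/100 41/10 197/40
55/36 467/240 249/80 7/2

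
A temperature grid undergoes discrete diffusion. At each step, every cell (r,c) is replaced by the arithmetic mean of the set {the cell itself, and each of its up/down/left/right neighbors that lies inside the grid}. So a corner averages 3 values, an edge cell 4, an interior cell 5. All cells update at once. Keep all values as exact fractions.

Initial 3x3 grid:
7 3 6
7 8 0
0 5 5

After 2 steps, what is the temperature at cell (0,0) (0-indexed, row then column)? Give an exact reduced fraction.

Step 1: cell (0,0) = 17/3
Step 2: cell (0,0) = 103/18
Full grid after step 2:
  103/18 289/60 55/12
  593/120 507/100 941/240
  14/3 493/120 151/36

Answer: 103/18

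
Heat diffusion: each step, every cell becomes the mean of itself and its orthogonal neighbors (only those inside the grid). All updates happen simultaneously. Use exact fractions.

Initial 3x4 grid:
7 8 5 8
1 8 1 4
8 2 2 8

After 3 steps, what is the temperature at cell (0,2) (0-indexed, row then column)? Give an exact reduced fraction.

Step 1: cell (0,2) = 11/2
Step 2: cell (0,2) = 133/24
Step 3: cell (0,2) = 3757/720
Full grid after step 3:
  1175/216 251/45 3757/720 2291/432
  419/80 1903/400 364/75 13793/2880
  1961/432 6587/1440 6119/1440 973/216

Answer: 3757/720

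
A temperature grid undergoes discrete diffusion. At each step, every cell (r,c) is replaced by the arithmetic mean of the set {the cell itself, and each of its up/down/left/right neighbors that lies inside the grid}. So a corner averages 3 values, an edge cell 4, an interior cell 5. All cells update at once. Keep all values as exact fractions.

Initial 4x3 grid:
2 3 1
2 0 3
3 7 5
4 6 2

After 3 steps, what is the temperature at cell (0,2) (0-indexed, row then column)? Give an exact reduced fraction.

Step 1: cell (0,2) = 7/3
Step 2: cell (0,2) = 73/36
Step 3: cell (0,2) = 131/54
Full grid after step 3:
  997/432 15697/7200 131/54
  19337/7200 17521/6000 2539/900
  26537/7200 2747/750 13681/3600
  4441/1080 62099/14400 9077/2160

Answer: 131/54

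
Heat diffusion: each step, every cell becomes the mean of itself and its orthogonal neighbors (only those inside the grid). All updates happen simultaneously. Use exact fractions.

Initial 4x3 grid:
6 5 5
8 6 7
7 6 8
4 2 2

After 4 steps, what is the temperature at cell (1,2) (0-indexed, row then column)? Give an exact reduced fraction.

Step 1: cell (1,2) = 13/2
Step 2: cell (1,2) = 1459/240
Step 3: cell (1,2) = 42607/7200
Step 4: cell (1,2) = 1259779/216000
Full grid after step 4:
  397727/64800 874351/144000 24247/4050
  324101/54000 88981/15000 1259779/216000
  299861/54000 491311/90000 388273/72000
  331337/64800 2159233/432000 6719/1350

Answer: 1259779/216000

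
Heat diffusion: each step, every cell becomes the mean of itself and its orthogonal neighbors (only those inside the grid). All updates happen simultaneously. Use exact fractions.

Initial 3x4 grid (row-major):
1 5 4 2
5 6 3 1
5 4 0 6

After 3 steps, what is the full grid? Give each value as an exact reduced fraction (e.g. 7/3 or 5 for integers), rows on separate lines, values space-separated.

After step 1:
  11/3 4 7/2 7/3
  17/4 23/5 14/5 3
  14/3 15/4 13/4 7/3
After step 2:
  143/36 473/120 379/120 53/18
  1031/240 97/25 343/100 157/60
  38/9 61/15 91/30 103/36
After step 3:
  8791/2160 13457/3600 12127/3600 3139/1080
  58933/14400 23537/6000 9671/3000 10667/3600
  9061/2160 6841/1800 3013/900 383/135

Answer: 8791/2160 13457/3600 12127/3600 3139/1080
58933/14400 23537/6000 9671/3000 10667/3600
9061/2160 6841/1800 3013/900 383/135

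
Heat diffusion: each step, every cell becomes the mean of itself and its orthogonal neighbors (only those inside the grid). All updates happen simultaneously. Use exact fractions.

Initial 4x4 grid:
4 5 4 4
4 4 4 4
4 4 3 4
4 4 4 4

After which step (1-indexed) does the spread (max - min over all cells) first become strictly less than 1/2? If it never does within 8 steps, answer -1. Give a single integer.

Answer: 2

Derivation:
Step 1: max=13/3, min=15/4, spread=7/12
Step 2: max=511/120, min=189/50, spread=287/600
  -> spread < 1/2 first at step 2
Step 3: max=4531/1080, min=9233/2400, spread=7523/21600
Step 4: max=133939/32400, min=41629/10800, spread=2263/8100
Step 5: max=4001317/972000, min=50287/12960, spread=7181/30375
Step 6: max=119189137/29160000, min=7558907/1944000, spread=1451383/7290000
Step 7: max=3562545871/874800000, min=1138683433/291600000, spread=36623893/218700000
Step 8: max=106448146369/26244000000, min=34251117319/8748000000, spread=923698603/6561000000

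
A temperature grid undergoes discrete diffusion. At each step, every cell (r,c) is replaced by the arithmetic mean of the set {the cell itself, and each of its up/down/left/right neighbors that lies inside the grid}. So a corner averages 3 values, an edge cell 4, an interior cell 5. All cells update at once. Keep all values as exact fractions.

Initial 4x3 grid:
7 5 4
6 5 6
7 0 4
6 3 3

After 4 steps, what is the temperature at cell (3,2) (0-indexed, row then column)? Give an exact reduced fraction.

Step 1: cell (3,2) = 10/3
Step 2: cell (3,2) = 115/36
Step 3: cell (3,2) = 488/135
Step 4: cell (3,2) = 121201/32400
Full grid after step 4:
  229633/43200 1456277/288000 69911/14400
  180809/36000 192041/40000 40171/9000
  502897/108000 191293/45000 54659/13500
  69563/16200 217801/54000 121201/32400

Answer: 121201/32400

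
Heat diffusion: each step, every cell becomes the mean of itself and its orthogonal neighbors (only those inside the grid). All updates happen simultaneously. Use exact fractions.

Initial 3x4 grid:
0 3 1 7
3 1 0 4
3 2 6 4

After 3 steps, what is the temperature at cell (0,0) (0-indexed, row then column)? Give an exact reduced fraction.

Answer: 1361/720

Derivation:
Step 1: cell (0,0) = 2
Step 2: cell (0,0) = 5/3
Step 3: cell (0,0) = 1361/720
Full grid after step 3:
  1361/720 2477/1200 1079/400 2353/720
  29639/14400 13681/6000 17221/6000 49499/14400
  5143/2160 2339/900 5593/1800 7759/2160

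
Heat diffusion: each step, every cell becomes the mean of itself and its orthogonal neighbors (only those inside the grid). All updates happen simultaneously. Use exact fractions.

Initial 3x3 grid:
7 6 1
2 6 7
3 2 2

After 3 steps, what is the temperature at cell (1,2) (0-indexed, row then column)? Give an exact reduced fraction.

Step 1: cell (1,2) = 4
Step 2: cell (1,2) = 127/30
Step 3: cell (1,2) = 3757/900
Full grid after step 3:
  1651/360 4157/900 2449/540
  29831/7200 25069/6000 3757/900
  7871/2160 5893/1600 8161/2160

Answer: 3757/900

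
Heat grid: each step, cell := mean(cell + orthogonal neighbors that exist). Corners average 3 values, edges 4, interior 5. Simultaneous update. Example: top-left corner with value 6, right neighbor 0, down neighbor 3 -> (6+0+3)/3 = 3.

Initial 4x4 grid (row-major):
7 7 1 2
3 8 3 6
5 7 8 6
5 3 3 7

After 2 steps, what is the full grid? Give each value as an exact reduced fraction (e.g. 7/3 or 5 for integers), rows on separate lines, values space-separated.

After step 1:
  17/3 23/4 13/4 3
  23/4 28/5 26/5 17/4
  5 31/5 27/5 27/4
  13/3 9/2 21/4 16/3
After step 2:
  103/18 76/15 43/10 7/2
  1321/240 57/10 237/50 24/5
  1277/240 267/50 144/25 163/30
  83/18 1217/240 1229/240 52/9

Answer: 103/18 76/15 43/10 7/2
1321/240 57/10 237/50 24/5
1277/240 267/50 144/25 163/30
83/18 1217/240 1229/240 52/9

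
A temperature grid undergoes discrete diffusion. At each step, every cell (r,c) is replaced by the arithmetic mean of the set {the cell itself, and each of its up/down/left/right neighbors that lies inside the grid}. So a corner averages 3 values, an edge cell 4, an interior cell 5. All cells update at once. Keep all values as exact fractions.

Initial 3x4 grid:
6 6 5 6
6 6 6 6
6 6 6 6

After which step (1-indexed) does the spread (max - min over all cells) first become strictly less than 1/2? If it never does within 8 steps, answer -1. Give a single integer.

Answer: 1

Derivation:
Step 1: max=6, min=17/3, spread=1/3
  -> spread < 1/2 first at step 1
Step 2: max=6, min=689/120, spread=31/120
Step 3: max=6, min=6269/1080, spread=211/1080
Step 4: max=10753/1800, min=631103/108000, spread=14077/108000
Step 5: max=644317/108000, min=5691593/972000, spread=5363/48600
Step 6: max=357131/60000, min=171219191/29160000, spread=93859/1166400
Step 7: max=577863533/97200000, min=10287325519/1749600000, spread=4568723/69984000
Step 8: max=17314381111/2916000000, min=618075564371/104976000000, spread=8387449/167961600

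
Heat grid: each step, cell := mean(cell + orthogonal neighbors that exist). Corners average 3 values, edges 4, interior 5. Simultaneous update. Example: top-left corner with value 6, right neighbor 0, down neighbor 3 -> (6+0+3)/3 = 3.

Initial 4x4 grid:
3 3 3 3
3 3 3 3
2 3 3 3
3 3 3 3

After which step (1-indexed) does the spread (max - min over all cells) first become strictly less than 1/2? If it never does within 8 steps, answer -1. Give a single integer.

Answer: 1

Derivation:
Step 1: max=3, min=8/3, spread=1/3
  -> spread < 1/2 first at step 1
Step 2: max=3, min=329/120, spread=31/120
Step 3: max=3, min=3029/1080, spread=211/1080
Step 4: max=3, min=307157/108000, spread=16843/108000
Step 5: max=26921/9000, min=2777357/972000, spread=130111/972000
Step 6: max=1612841/540000, min=83837633/29160000, spread=3255781/29160000
Step 7: max=1608893/540000, min=2524046309/874800000, spread=82360351/874800000
Step 8: max=289093559/97200000, min=75980683109/26244000000, spread=2074577821/26244000000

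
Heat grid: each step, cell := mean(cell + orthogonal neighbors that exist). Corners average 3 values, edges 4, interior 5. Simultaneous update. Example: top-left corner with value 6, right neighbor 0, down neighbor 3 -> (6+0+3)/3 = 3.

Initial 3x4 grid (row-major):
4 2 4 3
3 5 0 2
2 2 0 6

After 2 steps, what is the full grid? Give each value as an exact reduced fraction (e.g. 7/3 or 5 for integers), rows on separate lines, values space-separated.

Answer: 41/12 57/20 14/5 8/3
337/120 141/50 58/25 637/240
97/36 539/240 547/240 89/36

Derivation:
After step 1:
  3 15/4 9/4 3
  7/2 12/5 11/5 11/4
  7/3 9/4 2 8/3
After step 2:
  41/12 57/20 14/5 8/3
  337/120 141/50 58/25 637/240
  97/36 539/240 547/240 89/36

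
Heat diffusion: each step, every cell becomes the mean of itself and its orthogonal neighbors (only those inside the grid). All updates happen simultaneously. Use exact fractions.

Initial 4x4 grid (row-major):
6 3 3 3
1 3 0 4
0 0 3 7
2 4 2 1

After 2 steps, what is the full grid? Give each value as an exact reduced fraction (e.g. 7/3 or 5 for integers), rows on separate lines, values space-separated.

After step 1:
  10/3 15/4 9/4 10/3
  5/2 7/5 13/5 7/2
  3/4 2 12/5 15/4
  2 2 5/2 10/3
After step 2:
  115/36 161/60 179/60 109/36
  479/240 49/20 243/100 791/240
  29/16 171/100 53/20 779/240
  19/12 17/8 307/120 115/36

Answer: 115/36 161/60 179/60 109/36
479/240 49/20 243/100 791/240
29/16 171/100 53/20 779/240
19/12 17/8 307/120 115/36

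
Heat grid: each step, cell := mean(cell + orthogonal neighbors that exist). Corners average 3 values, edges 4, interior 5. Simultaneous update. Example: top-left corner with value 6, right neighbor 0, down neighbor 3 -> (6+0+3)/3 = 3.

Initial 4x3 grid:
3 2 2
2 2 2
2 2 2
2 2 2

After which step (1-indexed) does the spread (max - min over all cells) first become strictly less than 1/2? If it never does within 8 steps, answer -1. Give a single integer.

Answer: 1

Derivation:
Step 1: max=7/3, min=2, spread=1/3
  -> spread < 1/2 first at step 1
Step 2: max=41/18, min=2, spread=5/18
Step 3: max=473/216, min=2, spread=41/216
Step 4: max=56057/25920, min=2, spread=4217/25920
Step 5: max=3319549/1555200, min=14479/7200, spread=38417/311040
Step 6: max=197824211/93312000, min=290597/144000, spread=1903471/18662400
Step 7: max=11798429089/5598720000, min=8755759/4320000, spread=18038617/223948800
Step 8: max=705114582851/335923200000, min=790526759/388800000, spread=883978523/13436928000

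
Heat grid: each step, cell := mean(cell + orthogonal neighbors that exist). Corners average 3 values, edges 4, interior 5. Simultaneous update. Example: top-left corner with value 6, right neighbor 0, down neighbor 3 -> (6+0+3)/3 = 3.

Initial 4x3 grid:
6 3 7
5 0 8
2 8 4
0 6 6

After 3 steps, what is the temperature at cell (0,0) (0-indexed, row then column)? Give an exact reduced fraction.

Answer: 583/135

Derivation:
Step 1: cell (0,0) = 14/3
Step 2: cell (0,0) = 143/36
Step 3: cell (0,0) = 583/135
Full grid after step 3:
  583/135 4031/900 3671/720
  14099/3600 28159/6000 3947/800
  7267/1800 8713/2000 37943/7200
  413/108 5543/1200 2161/432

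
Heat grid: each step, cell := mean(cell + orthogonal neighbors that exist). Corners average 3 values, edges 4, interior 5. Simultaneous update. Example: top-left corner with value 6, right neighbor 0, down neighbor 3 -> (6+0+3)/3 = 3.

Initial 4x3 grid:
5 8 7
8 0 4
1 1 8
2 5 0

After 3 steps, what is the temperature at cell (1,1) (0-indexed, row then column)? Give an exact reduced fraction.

Answer: 13123/3000

Derivation:
Step 1: cell (1,1) = 21/5
Step 2: cell (1,1) = 409/100
Step 3: cell (1,1) = 13123/3000
Full grid after step 3:
  203/40 9113/1800 2813/540
  5017/1200 13123/3000 8063/1800
  11801/3600 3411/1000 3319/900
  619/216 74/25 361/108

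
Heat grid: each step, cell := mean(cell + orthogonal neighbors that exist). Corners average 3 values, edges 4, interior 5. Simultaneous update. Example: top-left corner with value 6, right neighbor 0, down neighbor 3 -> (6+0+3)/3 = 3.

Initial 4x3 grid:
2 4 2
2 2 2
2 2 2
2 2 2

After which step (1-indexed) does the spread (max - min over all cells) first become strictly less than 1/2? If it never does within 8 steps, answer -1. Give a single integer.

Answer: 3

Derivation:
Step 1: max=8/3, min=2, spread=2/3
Step 2: max=307/120, min=2, spread=67/120
Step 3: max=2597/1080, min=2, spread=437/1080
  -> spread < 1/2 first at step 3
Step 4: max=1021531/432000, min=1009/500, spread=29951/86400
Step 5: max=8991821/3888000, min=6908/3375, spread=206761/777600
Step 6: max=3566595571/1555200000, min=5565671/2700000, spread=14430763/62208000
Step 7: max=211731741689/93312000000, min=449652727/216000000, spread=139854109/746496000
Step 8: max=12619911890251/5598720000000, min=40731228977/19440000000, spread=7114543559/44789760000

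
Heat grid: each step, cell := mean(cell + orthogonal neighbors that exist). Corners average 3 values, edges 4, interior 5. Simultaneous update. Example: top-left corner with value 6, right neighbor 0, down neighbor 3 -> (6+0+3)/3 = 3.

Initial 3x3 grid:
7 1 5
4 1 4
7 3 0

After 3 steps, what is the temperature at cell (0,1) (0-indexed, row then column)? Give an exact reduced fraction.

Answer: 24791/7200

Derivation:
Step 1: cell (0,1) = 7/2
Step 2: cell (0,1) = 403/120
Step 3: cell (0,1) = 24791/7200
Full grid after step 3:
  2747/720 24791/7200 1649/540
  55307/14400 9817/3000 20791/7200
  4013/1080 15469/4800 5981/2160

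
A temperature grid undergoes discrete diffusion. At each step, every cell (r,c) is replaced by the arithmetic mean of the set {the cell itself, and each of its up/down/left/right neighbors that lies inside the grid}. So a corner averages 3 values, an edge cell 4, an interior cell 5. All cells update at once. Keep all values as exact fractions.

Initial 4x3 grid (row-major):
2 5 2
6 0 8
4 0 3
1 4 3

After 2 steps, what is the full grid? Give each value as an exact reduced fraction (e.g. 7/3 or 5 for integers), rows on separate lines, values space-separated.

After step 1:
  13/3 9/4 5
  3 19/5 13/4
  11/4 11/5 7/2
  3 2 10/3
After step 2:
  115/36 923/240 7/2
  833/240 29/10 311/80
  219/80 57/20 737/240
  31/12 79/30 53/18

Answer: 115/36 923/240 7/2
833/240 29/10 311/80
219/80 57/20 737/240
31/12 79/30 53/18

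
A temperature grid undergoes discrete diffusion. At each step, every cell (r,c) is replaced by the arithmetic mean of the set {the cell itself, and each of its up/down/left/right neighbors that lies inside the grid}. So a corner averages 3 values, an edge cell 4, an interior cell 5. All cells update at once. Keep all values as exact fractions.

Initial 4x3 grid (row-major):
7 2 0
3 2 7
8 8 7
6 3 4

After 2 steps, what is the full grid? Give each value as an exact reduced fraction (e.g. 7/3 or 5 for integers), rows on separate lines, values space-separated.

Answer: 47/12 283/80 13/4
393/80 87/20 179/40
1351/240 28/5 623/120
103/18 1271/240 197/36

Derivation:
After step 1:
  4 11/4 3
  5 22/5 4
  25/4 28/5 13/2
  17/3 21/4 14/3
After step 2:
  47/12 283/80 13/4
  393/80 87/20 179/40
  1351/240 28/5 623/120
  103/18 1271/240 197/36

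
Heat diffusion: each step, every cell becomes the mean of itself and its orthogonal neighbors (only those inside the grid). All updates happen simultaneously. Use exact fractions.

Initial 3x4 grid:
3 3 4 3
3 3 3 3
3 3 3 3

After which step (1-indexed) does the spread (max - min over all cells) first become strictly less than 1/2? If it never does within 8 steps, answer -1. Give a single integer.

Answer: 1

Derivation:
Step 1: max=10/3, min=3, spread=1/3
  -> spread < 1/2 first at step 1
Step 2: max=391/120, min=3, spread=31/120
Step 3: max=3451/1080, min=3, spread=211/1080
Step 4: max=340897/108000, min=5447/1800, spread=14077/108000
Step 5: max=3056407/972000, min=327683/108000, spread=5363/48600
Step 6: max=91220809/29160000, min=182869/60000, spread=93859/1166400
Step 7: max=5459074481/1749600000, min=296936467/97200000, spread=4568723/69984000
Step 8: max=326708435629/104976000000, min=8929618889/2916000000, spread=8387449/167961600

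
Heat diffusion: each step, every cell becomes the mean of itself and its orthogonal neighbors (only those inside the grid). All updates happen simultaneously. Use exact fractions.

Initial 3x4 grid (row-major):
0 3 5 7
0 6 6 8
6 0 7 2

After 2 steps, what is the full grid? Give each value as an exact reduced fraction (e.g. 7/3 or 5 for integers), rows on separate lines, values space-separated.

After step 1:
  1 7/2 21/4 20/3
  3 3 32/5 23/4
  2 19/4 15/4 17/3
After step 2:
  5/2 51/16 1309/240 53/9
  9/4 413/100 483/100 1469/240
  13/4 27/8 617/120 91/18

Answer: 5/2 51/16 1309/240 53/9
9/4 413/100 483/100 1469/240
13/4 27/8 617/120 91/18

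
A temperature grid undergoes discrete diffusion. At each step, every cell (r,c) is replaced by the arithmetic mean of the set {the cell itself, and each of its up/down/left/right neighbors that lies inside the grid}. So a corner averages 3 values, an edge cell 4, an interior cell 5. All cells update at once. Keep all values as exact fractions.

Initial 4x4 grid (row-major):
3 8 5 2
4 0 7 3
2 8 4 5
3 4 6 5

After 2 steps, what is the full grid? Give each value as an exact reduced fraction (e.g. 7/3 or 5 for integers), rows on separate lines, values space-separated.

After step 1:
  5 4 11/2 10/3
  9/4 27/5 19/5 17/4
  17/4 18/5 6 17/4
  3 21/4 19/4 16/3
After step 2:
  15/4 199/40 499/120 157/36
  169/40 381/100 499/100 469/120
  131/40 49/10 112/25 119/24
  25/6 83/20 16/3 43/9

Answer: 15/4 199/40 499/120 157/36
169/40 381/100 499/100 469/120
131/40 49/10 112/25 119/24
25/6 83/20 16/3 43/9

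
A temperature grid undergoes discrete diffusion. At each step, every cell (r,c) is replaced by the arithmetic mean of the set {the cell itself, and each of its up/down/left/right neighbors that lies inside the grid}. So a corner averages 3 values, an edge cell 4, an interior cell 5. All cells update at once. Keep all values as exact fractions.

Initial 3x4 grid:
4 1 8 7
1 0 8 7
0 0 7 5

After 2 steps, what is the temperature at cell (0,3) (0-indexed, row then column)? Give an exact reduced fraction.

Answer: 241/36

Derivation:
Step 1: cell (0,3) = 22/3
Step 2: cell (0,3) = 241/36
Full grid after step 2:
  13/6 53/16 271/48 241/36
  67/48 57/20 103/20 317/48
  10/9 109/48 229/48 217/36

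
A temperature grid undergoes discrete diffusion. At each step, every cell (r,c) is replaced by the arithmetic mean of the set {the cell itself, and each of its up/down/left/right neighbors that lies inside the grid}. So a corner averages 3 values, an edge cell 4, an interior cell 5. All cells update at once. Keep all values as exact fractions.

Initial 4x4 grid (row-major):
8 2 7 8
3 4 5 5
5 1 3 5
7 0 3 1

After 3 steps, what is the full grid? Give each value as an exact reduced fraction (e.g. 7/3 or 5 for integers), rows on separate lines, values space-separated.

After step 1:
  13/3 21/4 11/2 20/3
  5 3 24/5 23/4
  4 13/5 17/5 7/2
  4 11/4 7/4 3
After step 2:
  175/36 217/48 1333/240 215/36
  49/12 413/100 449/100 1243/240
  39/10 63/20 321/100 313/80
  43/12 111/40 109/40 11/4
After step 3:
  1939/432 34319/7200 36967/7200 3007/540
  15277/3600 24449/6000 6769/1500 35197/7200
  883/240 3433/1000 1399/400 9031/2400
  1231/360 367/120 573/200 751/240

Answer: 1939/432 34319/7200 36967/7200 3007/540
15277/3600 24449/6000 6769/1500 35197/7200
883/240 3433/1000 1399/400 9031/2400
1231/360 367/120 573/200 751/240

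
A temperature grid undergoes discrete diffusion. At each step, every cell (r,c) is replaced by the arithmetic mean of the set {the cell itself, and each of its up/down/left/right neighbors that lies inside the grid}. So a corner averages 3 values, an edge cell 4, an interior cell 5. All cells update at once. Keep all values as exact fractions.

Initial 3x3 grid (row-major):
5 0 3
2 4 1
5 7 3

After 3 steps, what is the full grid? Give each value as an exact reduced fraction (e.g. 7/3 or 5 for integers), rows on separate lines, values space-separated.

After step 1:
  7/3 3 4/3
  4 14/5 11/4
  14/3 19/4 11/3
After step 2:
  28/9 71/30 85/36
  69/20 173/50 211/80
  161/36 953/240 67/18
After step 3:
  1607/540 10169/3600 5303/2160
  1087/300 3177/1000 14617/4800
  8563/2160 56251/14400 3719/1080

Answer: 1607/540 10169/3600 5303/2160
1087/300 3177/1000 14617/4800
8563/2160 56251/14400 3719/1080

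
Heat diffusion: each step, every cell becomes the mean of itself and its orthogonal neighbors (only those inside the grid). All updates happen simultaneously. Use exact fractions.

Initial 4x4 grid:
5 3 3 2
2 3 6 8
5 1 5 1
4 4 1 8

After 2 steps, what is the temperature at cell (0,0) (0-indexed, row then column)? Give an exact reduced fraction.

Step 1: cell (0,0) = 10/3
Step 2: cell (0,0) = 127/36
Full grid after step 2:
  127/36 10/3 49/12 145/36
  157/48 377/100 371/100 229/48
  881/240 149/50 107/25 953/240
  59/18 56/15 197/60 40/9

Answer: 127/36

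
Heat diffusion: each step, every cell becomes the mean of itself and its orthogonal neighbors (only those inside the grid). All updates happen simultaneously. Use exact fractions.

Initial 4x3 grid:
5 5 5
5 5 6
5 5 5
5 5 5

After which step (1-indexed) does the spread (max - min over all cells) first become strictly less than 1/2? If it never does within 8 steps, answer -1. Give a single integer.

Step 1: max=16/3, min=5, spread=1/3
  -> spread < 1/2 first at step 1
Step 2: max=631/120, min=5, spread=31/120
Step 3: max=5611/1080, min=5, spread=211/1080
Step 4: max=556897/108000, min=9047/1800, spread=14077/108000
Step 5: max=5000407/972000, min=543683/108000, spread=5363/48600
Step 6: max=149540809/29160000, min=302869/60000, spread=93859/1166400
Step 7: max=8958274481/1749600000, min=491336467/97200000, spread=4568723/69984000
Step 8: max=536660435629/104976000000, min=14761618889/2916000000, spread=8387449/167961600

Answer: 1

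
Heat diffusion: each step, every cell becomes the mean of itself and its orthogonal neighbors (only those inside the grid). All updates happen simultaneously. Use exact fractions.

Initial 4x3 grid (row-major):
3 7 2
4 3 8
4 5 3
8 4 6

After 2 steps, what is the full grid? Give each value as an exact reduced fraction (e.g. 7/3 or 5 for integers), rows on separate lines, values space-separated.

Answer: 143/36 1169/240 161/36
1129/240 409/100 617/120
1073/240 257/50 529/120
49/9 1153/240 187/36

Derivation:
After step 1:
  14/3 15/4 17/3
  7/2 27/5 4
  21/4 19/5 11/2
  16/3 23/4 13/3
After step 2:
  143/36 1169/240 161/36
  1129/240 409/100 617/120
  1073/240 257/50 529/120
  49/9 1153/240 187/36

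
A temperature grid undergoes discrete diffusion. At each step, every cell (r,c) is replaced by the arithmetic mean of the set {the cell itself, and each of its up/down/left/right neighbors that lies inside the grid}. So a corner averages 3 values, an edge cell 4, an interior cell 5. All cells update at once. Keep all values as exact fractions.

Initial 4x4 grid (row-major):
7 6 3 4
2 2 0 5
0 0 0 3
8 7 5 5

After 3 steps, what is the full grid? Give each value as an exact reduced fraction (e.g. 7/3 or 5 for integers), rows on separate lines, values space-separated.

After step 1:
  5 9/2 13/4 4
  11/4 2 2 3
  5/2 9/5 8/5 13/4
  5 5 17/4 13/3
After step 2:
  49/12 59/16 55/16 41/12
  49/16 261/100 237/100 49/16
  241/80 129/50 129/50 731/240
  25/6 321/80 911/240 71/18
After step 3:
  65/18 8291/2400 7747/2400 119/36
  7661/2400 1431/500 703/250 2379/800
  7693/2400 2959/1000 8623/3000 22739/7200
  1343/360 2911/800 25799/7200 3883/1080

Answer: 65/18 8291/2400 7747/2400 119/36
7661/2400 1431/500 703/250 2379/800
7693/2400 2959/1000 8623/3000 22739/7200
1343/360 2911/800 25799/7200 3883/1080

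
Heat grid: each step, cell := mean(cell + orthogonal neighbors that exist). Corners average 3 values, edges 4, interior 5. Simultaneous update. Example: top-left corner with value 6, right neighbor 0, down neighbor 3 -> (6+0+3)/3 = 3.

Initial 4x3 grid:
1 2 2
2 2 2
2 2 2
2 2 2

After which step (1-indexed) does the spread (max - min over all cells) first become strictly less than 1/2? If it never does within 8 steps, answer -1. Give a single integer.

Step 1: max=2, min=5/3, spread=1/3
  -> spread < 1/2 first at step 1
Step 2: max=2, min=31/18, spread=5/18
Step 3: max=2, min=391/216, spread=41/216
Step 4: max=2, min=47623/25920, spread=4217/25920
Step 5: max=14321/7200, min=2901251/1555200, spread=38417/311040
Step 6: max=285403/144000, min=175423789/93312000, spread=1903471/18662400
Step 7: max=8524241/4320000, min=10596450911/5598720000, spread=18038617/223948800
Step 8: max=764673241/388800000, min=638578217149/335923200000, spread=883978523/13436928000

Answer: 1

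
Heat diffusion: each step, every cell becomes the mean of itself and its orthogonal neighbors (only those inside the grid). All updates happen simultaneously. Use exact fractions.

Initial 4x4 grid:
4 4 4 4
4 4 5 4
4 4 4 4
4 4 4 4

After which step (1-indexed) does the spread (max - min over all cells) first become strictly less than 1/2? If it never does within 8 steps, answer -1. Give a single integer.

Answer: 1

Derivation:
Step 1: max=17/4, min=4, spread=1/4
  -> spread < 1/2 first at step 1
Step 2: max=211/50, min=4, spread=11/50
Step 3: max=9967/2400, min=4, spread=367/2400
Step 4: max=44771/10800, min=2413/600, spread=1337/10800
Step 5: max=1337669/324000, min=72469/18000, spread=33227/324000
Step 6: max=40094327/9720000, min=436049/108000, spread=849917/9720000
Step 7: max=1200114347/291600000, min=6548533/1620000, spread=21378407/291600000
Step 8: max=35958462371/8748000000, min=1967688343/486000000, spread=540072197/8748000000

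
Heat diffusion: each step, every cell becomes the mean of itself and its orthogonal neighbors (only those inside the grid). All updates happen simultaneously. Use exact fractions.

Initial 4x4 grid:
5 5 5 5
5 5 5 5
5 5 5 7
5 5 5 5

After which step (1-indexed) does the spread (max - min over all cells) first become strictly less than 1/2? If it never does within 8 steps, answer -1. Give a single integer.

Answer: 3

Derivation:
Step 1: max=17/3, min=5, spread=2/3
Step 2: max=331/60, min=5, spread=31/60
Step 3: max=2911/540, min=5, spread=211/540
  -> spread < 1/2 first at step 3
Step 4: max=286843/54000, min=5, spread=16843/54000
Step 5: max=2568643/486000, min=22579/4500, spread=130111/486000
Step 6: max=76542367/14580000, min=1357159/270000, spread=3255781/14580000
Step 7: max=2287353691/437400000, min=1361107/270000, spread=82360351/437400000
Step 8: max=68361316891/13122000000, min=245506441/48600000, spread=2074577821/13122000000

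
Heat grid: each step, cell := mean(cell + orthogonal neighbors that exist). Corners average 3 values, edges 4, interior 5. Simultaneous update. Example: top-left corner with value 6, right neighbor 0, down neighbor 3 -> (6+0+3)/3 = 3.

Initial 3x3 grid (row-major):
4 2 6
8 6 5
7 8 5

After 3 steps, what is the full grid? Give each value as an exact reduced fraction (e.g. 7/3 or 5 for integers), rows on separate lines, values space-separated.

After step 1:
  14/3 9/2 13/3
  25/4 29/5 11/2
  23/3 13/2 6
After step 2:
  185/36 193/40 43/9
  1463/240 571/100 649/120
  245/36 779/120 6
After step 3:
  11563/2160 12271/2400 1351/270
  85501/14400 34237/6000 39413/7200
  13963/2160 45013/7200 179/30

Answer: 11563/2160 12271/2400 1351/270
85501/14400 34237/6000 39413/7200
13963/2160 45013/7200 179/30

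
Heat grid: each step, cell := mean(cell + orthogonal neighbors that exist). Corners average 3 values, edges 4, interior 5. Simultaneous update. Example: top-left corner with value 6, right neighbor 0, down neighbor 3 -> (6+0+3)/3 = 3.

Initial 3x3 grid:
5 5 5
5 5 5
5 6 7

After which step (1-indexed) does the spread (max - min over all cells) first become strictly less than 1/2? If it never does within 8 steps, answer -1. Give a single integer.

Answer: 4

Derivation:
Step 1: max=6, min=5, spread=1
Step 2: max=23/4, min=5, spread=3/4
Step 3: max=4019/720, min=911/180, spread=25/48
Step 4: max=237353/43200, min=27691/5400, spread=211/576
  -> spread < 1/2 first at step 4
Step 5: max=4694297/864000, min=41409/8000, spread=1777/6912
Step 6: max=838918177/155520000, min=12669493/2430000, spread=14971/82944
Step 7: max=50075870419/9331200000, min=12223371511/2332800000, spread=126121/995328
Step 8: max=997999302131/186624000000, min=122674719407/23328000000, spread=1062499/11943936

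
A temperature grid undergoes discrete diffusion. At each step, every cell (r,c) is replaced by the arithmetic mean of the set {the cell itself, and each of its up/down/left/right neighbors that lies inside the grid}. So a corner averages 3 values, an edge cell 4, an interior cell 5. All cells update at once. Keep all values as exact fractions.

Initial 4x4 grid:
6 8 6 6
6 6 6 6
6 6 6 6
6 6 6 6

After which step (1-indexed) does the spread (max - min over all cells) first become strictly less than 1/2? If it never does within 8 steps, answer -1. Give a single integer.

Step 1: max=20/3, min=6, spread=2/3
Step 2: max=391/60, min=6, spread=31/60
Step 3: max=3451/540, min=6, spread=211/540
  -> spread < 1/2 first at step 3
Step 4: max=340843/54000, min=6, spread=16843/54000
Step 5: max=3054643/486000, min=27079/4500, spread=130111/486000
Step 6: max=91122367/14580000, min=1627159/270000, spread=3255781/14580000
Step 7: max=2724753691/437400000, min=1631107/270000, spread=82360351/437400000
Step 8: max=81483316891/13122000000, min=294106441/48600000, spread=2074577821/13122000000

Answer: 3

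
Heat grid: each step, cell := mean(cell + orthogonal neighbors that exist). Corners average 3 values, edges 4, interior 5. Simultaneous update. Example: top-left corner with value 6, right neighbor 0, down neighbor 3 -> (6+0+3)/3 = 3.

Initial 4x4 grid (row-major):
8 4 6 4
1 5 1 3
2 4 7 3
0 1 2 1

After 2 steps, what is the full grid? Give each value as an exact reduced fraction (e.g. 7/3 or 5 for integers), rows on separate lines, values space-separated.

After step 1:
  13/3 23/4 15/4 13/3
  4 3 22/5 11/4
  7/4 19/5 17/5 7/2
  1 7/4 11/4 2
After step 2:
  169/36 101/24 547/120 65/18
  157/48 419/100 173/50 899/240
  211/80 137/50 357/100 233/80
  3/2 93/40 99/40 11/4

Answer: 169/36 101/24 547/120 65/18
157/48 419/100 173/50 899/240
211/80 137/50 357/100 233/80
3/2 93/40 99/40 11/4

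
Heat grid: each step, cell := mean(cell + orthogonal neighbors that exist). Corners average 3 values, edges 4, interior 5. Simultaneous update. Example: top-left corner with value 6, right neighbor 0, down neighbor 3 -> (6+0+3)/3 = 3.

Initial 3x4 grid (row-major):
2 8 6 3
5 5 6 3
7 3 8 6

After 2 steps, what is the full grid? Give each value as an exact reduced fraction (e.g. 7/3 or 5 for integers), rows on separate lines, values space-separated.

After step 1:
  5 21/4 23/4 4
  19/4 27/5 28/5 9/2
  5 23/4 23/4 17/3
After step 2:
  5 107/20 103/20 19/4
  403/80 107/20 27/5 593/120
  31/6 219/40 683/120 191/36

Answer: 5 107/20 103/20 19/4
403/80 107/20 27/5 593/120
31/6 219/40 683/120 191/36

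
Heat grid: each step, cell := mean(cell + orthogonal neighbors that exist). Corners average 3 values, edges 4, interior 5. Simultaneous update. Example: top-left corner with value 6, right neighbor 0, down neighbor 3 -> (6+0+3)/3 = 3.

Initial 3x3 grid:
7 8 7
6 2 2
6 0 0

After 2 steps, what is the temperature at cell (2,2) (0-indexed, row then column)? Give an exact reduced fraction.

Step 1: cell (2,2) = 2/3
Step 2: cell (2,2) = 65/36
Full grid after step 2:
  73/12 167/30 173/36
  397/80 98/25 761/240
  15/4 77/30 65/36

Answer: 65/36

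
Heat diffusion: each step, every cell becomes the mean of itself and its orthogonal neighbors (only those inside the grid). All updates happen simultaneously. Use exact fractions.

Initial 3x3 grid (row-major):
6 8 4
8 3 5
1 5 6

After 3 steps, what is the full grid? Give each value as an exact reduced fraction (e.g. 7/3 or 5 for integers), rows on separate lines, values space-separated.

Answer: 12443/2160 25927/4800 11863/2160
4067/800 664/125 11851/2400
10633/2160 22177/4800 10613/2160

Derivation:
After step 1:
  22/3 21/4 17/3
  9/2 29/5 9/2
  14/3 15/4 16/3
After step 2:
  205/36 481/80 185/36
  223/40 119/25 213/40
  155/36 391/80 163/36
After step 3:
  12443/2160 25927/4800 11863/2160
  4067/800 664/125 11851/2400
  10633/2160 22177/4800 10613/2160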